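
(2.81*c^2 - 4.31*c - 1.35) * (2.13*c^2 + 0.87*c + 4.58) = 5.9853*c^4 - 6.7356*c^3 + 6.2446*c^2 - 20.9143*c - 6.183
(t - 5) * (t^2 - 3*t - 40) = t^3 - 8*t^2 - 25*t + 200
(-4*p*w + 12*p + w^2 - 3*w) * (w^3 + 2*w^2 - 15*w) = -4*p*w^4 + 4*p*w^3 + 84*p*w^2 - 180*p*w + w^5 - w^4 - 21*w^3 + 45*w^2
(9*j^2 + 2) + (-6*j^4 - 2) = -6*j^4 + 9*j^2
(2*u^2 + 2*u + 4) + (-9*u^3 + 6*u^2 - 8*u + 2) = -9*u^3 + 8*u^2 - 6*u + 6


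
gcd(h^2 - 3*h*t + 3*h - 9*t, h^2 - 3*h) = 1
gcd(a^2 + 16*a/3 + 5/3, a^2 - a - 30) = a + 5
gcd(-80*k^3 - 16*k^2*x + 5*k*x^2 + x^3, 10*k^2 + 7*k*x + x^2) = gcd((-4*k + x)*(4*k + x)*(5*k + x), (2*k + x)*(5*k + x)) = 5*k + x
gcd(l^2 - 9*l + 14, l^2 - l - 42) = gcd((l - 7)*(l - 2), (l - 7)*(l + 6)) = l - 7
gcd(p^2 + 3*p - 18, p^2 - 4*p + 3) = p - 3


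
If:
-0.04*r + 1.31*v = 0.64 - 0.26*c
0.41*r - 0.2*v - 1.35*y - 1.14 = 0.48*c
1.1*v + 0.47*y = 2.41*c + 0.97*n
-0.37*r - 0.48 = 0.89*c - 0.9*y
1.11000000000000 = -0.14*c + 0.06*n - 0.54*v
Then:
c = -9.39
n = 44.51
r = 97.33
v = 5.32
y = 31.27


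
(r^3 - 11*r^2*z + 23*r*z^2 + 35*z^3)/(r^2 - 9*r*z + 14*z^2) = (-r^2 + 4*r*z + 5*z^2)/(-r + 2*z)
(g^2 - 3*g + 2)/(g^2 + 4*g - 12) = (g - 1)/(g + 6)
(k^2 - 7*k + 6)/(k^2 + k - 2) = (k - 6)/(k + 2)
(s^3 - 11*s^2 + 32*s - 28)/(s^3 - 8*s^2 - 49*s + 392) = (s^2 - 4*s + 4)/(s^2 - s - 56)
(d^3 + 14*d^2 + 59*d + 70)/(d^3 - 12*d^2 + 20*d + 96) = (d^2 + 12*d + 35)/(d^2 - 14*d + 48)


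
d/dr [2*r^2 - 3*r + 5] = 4*r - 3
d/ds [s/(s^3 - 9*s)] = -2*s/(s^2 - 9)^2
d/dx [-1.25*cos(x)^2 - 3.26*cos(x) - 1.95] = (2.5*cos(x) + 3.26)*sin(x)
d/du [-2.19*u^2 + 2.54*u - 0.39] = 2.54 - 4.38*u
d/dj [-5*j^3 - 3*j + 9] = -15*j^2 - 3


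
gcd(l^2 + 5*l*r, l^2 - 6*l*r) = l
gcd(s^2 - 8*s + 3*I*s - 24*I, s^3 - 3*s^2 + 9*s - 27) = s + 3*I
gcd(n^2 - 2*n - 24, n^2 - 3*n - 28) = n + 4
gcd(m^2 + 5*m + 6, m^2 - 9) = m + 3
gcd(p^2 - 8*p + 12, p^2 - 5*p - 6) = p - 6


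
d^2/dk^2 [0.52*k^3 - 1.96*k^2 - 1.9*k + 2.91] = 3.12*k - 3.92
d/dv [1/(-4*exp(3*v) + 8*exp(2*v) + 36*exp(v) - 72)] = (3*exp(2*v) - 4*exp(v) - 9)*exp(v)/(4*(exp(3*v) - 2*exp(2*v) - 9*exp(v) + 18)^2)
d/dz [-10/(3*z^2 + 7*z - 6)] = 10*(6*z + 7)/(3*z^2 + 7*z - 6)^2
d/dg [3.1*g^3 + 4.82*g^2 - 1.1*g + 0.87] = 9.3*g^2 + 9.64*g - 1.1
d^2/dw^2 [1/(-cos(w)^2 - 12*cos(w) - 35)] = (4*sin(w)^4 - 6*sin(w)^2 - 465*cos(w) + 9*cos(3*w) - 216)/((cos(w) + 5)^3*(cos(w) + 7)^3)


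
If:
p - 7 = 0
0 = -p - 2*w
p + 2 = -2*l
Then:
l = -9/2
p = 7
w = -7/2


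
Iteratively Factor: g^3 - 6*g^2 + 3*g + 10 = (g - 2)*(g^2 - 4*g - 5) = (g - 2)*(g + 1)*(g - 5)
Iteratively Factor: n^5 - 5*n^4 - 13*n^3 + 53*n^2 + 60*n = (n - 5)*(n^4 - 13*n^2 - 12*n) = (n - 5)*(n + 3)*(n^3 - 3*n^2 - 4*n) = (n - 5)*(n + 1)*(n + 3)*(n^2 - 4*n) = (n - 5)*(n - 4)*(n + 1)*(n + 3)*(n)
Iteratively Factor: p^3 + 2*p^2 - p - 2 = (p - 1)*(p^2 + 3*p + 2) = (p - 1)*(p + 2)*(p + 1)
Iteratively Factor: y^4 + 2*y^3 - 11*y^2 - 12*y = (y - 3)*(y^3 + 5*y^2 + 4*y) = (y - 3)*(y + 4)*(y^2 + y) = (y - 3)*(y + 1)*(y + 4)*(y)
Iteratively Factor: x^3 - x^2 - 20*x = (x)*(x^2 - x - 20) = x*(x + 4)*(x - 5)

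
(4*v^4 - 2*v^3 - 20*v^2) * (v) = 4*v^5 - 2*v^4 - 20*v^3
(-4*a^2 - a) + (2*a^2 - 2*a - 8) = -2*a^2 - 3*a - 8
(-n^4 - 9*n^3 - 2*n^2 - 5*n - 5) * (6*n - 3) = -6*n^5 - 51*n^4 + 15*n^3 - 24*n^2 - 15*n + 15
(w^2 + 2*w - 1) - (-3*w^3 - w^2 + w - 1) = 3*w^3 + 2*w^2 + w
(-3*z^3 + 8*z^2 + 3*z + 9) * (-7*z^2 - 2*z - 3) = 21*z^5 - 50*z^4 - 28*z^3 - 93*z^2 - 27*z - 27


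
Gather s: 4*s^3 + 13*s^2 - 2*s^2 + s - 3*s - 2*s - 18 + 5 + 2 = 4*s^3 + 11*s^2 - 4*s - 11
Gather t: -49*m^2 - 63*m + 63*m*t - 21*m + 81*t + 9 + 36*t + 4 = -49*m^2 - 84*m + t*(63*m + 117) + 13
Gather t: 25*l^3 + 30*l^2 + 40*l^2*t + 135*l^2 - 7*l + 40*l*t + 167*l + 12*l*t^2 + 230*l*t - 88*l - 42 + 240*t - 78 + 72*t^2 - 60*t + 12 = 25*l^3 + 165*l^2 + 72*l + t^2*(12*l + 72) + t*(40*l^2 + 270*l + 180) - 108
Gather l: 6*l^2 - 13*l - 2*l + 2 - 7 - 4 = 6*l^2 - 15*l - 9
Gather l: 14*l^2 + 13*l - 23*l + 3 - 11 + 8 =14*l^2 - 10*l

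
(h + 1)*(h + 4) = h^2 + 5*h + 4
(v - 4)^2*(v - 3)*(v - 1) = v^4 - 12*v^3 + 51*v^2 - 88*v + 48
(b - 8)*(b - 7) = b^2 - 15*b + 56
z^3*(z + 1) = z^4 + z^3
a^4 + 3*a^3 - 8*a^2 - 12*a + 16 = (a - 2)*(a - 1)*(a + 2)*(a + 4)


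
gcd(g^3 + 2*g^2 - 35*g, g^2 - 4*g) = g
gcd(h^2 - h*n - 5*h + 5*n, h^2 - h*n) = h - n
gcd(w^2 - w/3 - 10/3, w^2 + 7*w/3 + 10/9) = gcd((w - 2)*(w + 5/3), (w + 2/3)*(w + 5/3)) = w + 5/3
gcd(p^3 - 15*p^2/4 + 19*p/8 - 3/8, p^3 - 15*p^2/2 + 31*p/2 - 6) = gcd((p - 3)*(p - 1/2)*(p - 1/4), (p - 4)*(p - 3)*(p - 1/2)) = p^2 - 7*p/2 + 3/2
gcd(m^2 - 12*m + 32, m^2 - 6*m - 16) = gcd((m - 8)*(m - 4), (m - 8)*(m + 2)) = m - 8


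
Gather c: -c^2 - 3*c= -c^2 - 3*c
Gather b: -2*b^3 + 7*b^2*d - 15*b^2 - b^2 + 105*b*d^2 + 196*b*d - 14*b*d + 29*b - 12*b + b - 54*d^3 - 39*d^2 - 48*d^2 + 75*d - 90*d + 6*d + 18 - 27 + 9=-2*b^3 + b^2*(7*d - 16) + b*(105*d^2 + 182*d + 18) - 54*d^3 - 87*d^2 - 9*d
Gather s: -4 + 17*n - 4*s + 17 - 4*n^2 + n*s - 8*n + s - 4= -4*n^2 + 9*n + s*(n - 3) + 9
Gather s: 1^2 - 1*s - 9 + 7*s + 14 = 6*s + 6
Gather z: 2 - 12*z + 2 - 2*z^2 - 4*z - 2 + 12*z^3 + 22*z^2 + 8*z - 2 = 12*z^3 + 20*z^2 - 8*z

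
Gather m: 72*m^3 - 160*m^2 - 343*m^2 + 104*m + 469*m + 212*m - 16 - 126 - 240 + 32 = 72*m^3 - 503*m^2 + 785*m - 350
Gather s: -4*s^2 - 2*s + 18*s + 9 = -4*s^2 + 16*s + 9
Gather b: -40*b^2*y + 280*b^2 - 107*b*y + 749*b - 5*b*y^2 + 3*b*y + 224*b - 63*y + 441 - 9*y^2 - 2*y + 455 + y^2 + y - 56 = b^2*(280 - 40*y) + b*(-5*y^2 - 104*y + 973) - 8*y^2 - 64*y + 840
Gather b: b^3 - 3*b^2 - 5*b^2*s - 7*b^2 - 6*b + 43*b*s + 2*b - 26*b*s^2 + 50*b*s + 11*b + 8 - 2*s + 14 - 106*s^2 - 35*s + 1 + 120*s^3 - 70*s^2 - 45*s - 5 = b^3 + b^2*(-5*s - 10) + b*(-26*s^2 + 93*s + 7) + 120*s^3 - 176*s^2 - 82*s + 18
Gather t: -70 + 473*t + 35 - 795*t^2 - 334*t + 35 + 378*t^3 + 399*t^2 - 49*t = 378*t^3 - 396*t^2 + 90*t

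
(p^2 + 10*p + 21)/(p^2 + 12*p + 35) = (p + 3)/(p + 5)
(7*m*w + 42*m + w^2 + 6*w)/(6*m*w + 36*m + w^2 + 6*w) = (7*m + w)/(6*m + w)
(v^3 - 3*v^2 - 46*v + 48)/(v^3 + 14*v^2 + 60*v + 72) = (v^2 - 9*v + 8)/(v^2 + 8*v + 12)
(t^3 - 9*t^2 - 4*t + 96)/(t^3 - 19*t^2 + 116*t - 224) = (t + 3)/(t - 7)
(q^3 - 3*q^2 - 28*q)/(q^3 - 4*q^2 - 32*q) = (q - 7)/(q - 8)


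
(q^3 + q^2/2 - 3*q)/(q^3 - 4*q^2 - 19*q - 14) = q*(2*q - 3)/(2*(q^2 - 6*q - 7))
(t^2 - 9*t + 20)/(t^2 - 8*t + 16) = (t - 5)/(t - 4)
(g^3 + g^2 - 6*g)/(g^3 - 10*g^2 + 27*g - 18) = g*(g^2 + g - 6)/(g^3 - 10*g^2 + 27*g - 18)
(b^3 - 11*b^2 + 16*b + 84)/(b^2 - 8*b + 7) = (b^2 - 4*b - 12)/(b - 1)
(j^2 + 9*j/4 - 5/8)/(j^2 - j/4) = (j + 5/2)/j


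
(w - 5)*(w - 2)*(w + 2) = w^3 - 5*w^2 - 4*w + 20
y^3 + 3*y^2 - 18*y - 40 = (y - 4)*(y + 2)*(y + 5)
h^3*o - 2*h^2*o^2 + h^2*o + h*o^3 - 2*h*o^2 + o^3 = (h - o)^2*(h*o + o)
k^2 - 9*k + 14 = (k - 7)*(k - 2)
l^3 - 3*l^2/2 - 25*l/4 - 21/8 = (l - 7/2)*(l + 1/2)*(l + 3/2)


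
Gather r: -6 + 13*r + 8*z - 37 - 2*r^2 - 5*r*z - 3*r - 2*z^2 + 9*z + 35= -2*r^2 + r*(10 - 5*z) - 2*z^2 + 17*z - 8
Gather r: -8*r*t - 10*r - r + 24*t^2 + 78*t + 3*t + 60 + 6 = r*(-8*t - 11) + 24*t^2 + 81*t + 66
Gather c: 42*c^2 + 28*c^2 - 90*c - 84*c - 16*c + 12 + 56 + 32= 70*c^2 - 190*c + 100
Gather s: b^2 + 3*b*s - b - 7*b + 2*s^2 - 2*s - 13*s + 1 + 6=b^2 - 8*b + 2*s^2 + s*(3*b - 15) + 7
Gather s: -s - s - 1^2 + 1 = -2*s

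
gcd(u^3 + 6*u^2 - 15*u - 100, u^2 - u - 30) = u + 5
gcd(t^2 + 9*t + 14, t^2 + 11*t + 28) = t + 7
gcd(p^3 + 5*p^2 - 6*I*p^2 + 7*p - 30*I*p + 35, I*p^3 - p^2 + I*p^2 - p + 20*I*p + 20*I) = 1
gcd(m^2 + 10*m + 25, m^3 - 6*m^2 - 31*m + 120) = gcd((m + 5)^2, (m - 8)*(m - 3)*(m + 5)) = m + 5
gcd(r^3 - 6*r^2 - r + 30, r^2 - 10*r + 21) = r - 3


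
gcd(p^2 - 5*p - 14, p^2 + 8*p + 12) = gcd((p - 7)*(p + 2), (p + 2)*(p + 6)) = p + 2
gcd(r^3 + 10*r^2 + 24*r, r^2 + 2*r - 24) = r + 6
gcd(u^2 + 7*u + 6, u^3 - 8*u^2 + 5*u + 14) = u + 1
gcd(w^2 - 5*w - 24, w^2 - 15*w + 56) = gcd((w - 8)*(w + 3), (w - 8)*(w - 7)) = w - 8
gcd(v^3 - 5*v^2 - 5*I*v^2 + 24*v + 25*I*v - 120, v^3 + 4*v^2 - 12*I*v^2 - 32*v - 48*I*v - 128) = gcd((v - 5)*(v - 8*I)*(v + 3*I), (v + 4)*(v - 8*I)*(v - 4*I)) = v - 8*I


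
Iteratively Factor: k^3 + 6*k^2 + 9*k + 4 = (k + 1)*(k^2 + 5*k + 4) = (k + 1)^2*(k + 4)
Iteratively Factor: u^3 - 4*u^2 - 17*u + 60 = (u - 5)*(u^2 + u - 12) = (u - 5)*(u + 4)*(u - 3)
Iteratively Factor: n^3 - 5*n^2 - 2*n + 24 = (n - 4)*(n^2 - n - 6) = (n - 4)*(n + 2)*(n - 3)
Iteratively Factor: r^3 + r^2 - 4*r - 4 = (r + 2)*(r^2 - r - 2) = (r + 1)*(r + 2)*(r - 2)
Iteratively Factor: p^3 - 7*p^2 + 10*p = (p)*(p^2 - 7*p + 10) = p*(p - 5)*(p - 2)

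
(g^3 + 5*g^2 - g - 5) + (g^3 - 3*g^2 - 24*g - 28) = 2*g^3 + 2*g^2 - 25*g - 33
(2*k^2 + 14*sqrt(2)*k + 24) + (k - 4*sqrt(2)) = 2*k^2 + k + 14*sqrt(2)*k - 4*sqrt(2) + 24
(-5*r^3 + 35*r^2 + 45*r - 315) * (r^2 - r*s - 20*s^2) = -5*r^5 + 5*r^4*s + 35*r^4 + 100*r^3*s^2 - 35*r^3*s + 45*r^3 - 700*r^2*s^2 - 45*r^2*s - 315*r^2 - 900*r*s^2 + 315*r*s + 6300*s^2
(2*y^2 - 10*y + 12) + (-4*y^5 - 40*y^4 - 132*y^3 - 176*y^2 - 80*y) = -4*y^5 - 40*y^4 - 132*y^3 - 174*y^2 - 90*y + 12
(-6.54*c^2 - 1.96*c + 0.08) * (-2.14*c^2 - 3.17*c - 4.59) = 13.9956*c^4 + 24.9262*c^3 + 36.0606*c^2 + 8.7428*c - 0.3672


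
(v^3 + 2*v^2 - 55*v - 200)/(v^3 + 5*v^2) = 1 - 3/v - 40/v^2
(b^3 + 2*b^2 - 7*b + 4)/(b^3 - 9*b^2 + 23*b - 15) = (b^2 + 3*b - 4)/(b^2 - 8*b + 15)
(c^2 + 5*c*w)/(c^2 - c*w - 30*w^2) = c/(c - 6*w)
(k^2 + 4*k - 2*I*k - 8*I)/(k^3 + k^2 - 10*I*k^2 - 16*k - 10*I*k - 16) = (k + 4)/(k^2 + k*(1 - 8*I) - 8*I)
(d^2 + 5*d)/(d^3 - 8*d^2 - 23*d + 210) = d/(d^2 - 13*d + 42)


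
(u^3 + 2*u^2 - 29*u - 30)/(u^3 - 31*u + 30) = (u + 1)/(u - 1)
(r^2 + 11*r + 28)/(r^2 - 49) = (r + 4)/(r - 7)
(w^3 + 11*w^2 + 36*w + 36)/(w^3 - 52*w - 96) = (w + 3)/(w - 8)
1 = 1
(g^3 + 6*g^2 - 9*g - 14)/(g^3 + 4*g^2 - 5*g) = (g^3 + 6*g^2 - 9*g - 14)/(g*(g^2 + 4*g - 5))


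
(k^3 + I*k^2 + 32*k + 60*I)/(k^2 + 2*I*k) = k - I + 30/k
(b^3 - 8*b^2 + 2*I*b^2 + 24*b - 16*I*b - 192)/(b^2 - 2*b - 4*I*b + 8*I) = (b^2 + b*(-8 + 6*I) - 48*I)/(b - 2)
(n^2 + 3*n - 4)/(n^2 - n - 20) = (n - 1)/(n - 5)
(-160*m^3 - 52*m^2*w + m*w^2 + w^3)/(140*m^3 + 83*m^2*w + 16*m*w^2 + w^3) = (-8*m + w)/(7*m + w)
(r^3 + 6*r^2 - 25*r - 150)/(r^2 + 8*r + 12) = (r^2 - 25)/(r + 2)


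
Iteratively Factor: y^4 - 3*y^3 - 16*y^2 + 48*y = (y - 4)*(y^3 + y^2 - 12*y) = y*(y - 4)*(y^2 + y - 12) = y*(y - 4)*(y + 4)*(y - 3)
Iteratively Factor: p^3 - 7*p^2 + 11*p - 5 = (p - 1)*(p^2 - 6*p + 5) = (p - 5)*(p - 1)*(p - 1)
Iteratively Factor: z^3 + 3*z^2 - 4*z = (z)*(z^2 + 3*z - 4) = z*(z + 4)*(z - 1)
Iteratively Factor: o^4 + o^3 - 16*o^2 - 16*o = (o + 1)*(o^3 - 16*o) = o*(o + 1)*(o^2 - 16) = o*(o - 4)*(o + 1)*(o + 4)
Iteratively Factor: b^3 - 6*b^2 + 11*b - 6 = (b - 1)*(b^2 - 5*b + 6) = (b - 3)*(b - 1)*(b - 2)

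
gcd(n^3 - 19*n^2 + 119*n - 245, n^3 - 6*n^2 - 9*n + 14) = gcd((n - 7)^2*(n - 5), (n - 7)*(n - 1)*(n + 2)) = n - 7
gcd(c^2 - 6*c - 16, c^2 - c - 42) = 1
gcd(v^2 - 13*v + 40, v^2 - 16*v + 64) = v - 8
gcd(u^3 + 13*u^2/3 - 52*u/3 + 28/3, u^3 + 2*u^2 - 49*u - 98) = u + 7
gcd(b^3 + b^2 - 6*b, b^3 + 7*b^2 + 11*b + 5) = 1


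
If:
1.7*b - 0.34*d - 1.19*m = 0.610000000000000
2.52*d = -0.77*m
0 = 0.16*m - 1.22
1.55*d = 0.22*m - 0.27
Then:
No Solution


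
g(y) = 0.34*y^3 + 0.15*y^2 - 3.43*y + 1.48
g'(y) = 1.02*y^2 + 0.3*y - 3.43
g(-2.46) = 5.76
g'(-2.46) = 2.00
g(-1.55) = 5.89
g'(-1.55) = -1.44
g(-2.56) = 5.54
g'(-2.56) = 2.49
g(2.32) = -1.42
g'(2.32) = 2.76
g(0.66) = -0.62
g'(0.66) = -2.79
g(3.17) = 2.94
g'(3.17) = 7.77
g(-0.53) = 3.29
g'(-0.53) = -3.30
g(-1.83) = 6.18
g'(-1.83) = -0.56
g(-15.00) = -1060.82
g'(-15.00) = 221.57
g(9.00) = 230.62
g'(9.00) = 81.89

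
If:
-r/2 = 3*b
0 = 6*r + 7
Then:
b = 7/36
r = -7/6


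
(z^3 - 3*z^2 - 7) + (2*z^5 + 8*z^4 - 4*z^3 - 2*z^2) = 2*z^5 + 8*z^4 - 3*z^3 - 5*z^2 - 7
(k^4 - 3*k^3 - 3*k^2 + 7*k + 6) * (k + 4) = k^5 + k^4 - 15*k^3 - 5*k^2 + 34*k + 24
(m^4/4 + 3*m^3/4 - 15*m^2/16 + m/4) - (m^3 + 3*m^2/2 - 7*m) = m^4/4 - m^3/4 - 39*m^2/16 + 29*m/4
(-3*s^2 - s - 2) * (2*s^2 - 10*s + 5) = -6*s^4 + 28*s^3 - 9*s^2 + 15*s - 10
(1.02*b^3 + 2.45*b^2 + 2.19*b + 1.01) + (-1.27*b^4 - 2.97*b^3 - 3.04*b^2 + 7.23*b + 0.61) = -1.27*b^4 - 1.95*b^3 - 0.59*b^2 + 9.42*b + 1.62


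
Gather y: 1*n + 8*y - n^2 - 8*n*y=-n^2 + n + y*(8 - 8*n)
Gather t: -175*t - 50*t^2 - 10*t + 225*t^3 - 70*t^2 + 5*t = 225*t^3 - 120*t^2 - 180*t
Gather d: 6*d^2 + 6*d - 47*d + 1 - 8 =6*d^2 - 41*d - 7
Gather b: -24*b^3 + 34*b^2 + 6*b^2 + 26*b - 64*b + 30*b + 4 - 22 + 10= -24*b^3 + 40*b^2 - 8*b - 8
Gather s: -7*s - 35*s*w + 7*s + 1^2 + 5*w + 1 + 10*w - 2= -35*s*w + 15*w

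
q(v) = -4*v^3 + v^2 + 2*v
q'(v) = -12*v^2 + 2*v + 2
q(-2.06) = 35.09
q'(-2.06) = -53.04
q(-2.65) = 76.16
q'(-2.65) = -87.57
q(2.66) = -62.89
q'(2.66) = -77.59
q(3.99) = -230.18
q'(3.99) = -181.06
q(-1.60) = 15.74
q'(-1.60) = -31.92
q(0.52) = 0.75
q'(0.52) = -0.20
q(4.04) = -239.36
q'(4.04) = -185.78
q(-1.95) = 29.56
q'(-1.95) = -47.53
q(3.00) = -93.00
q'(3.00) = -100.00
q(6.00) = -816.00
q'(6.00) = -418.00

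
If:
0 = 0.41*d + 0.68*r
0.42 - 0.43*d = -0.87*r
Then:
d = 0.44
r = -0.27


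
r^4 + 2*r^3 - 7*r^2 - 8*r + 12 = (r - 2)*(r - 1)*(r + 2)*(r + 3)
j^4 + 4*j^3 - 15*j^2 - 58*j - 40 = (j - 4)*(j + 1)*(j + 2)*(j + 5)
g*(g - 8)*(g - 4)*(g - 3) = g^4 - 15*g^3 + 68*g^2 - 96*g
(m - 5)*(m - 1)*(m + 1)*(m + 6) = m^4 + m^3 - 31*m^2 - m + 30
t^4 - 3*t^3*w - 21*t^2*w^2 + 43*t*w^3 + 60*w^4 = (t - 5*w)*(t - 3*w)*(t + w)*(t + 4*w)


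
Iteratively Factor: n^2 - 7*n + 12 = (n - 3)*(n - 4)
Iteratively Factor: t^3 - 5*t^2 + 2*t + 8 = (t + 1)*(t^2 - 6*t + 8) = (t - 4)*(t + 1)*(t - 2)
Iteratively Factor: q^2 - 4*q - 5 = (q + 1)*(q - 5)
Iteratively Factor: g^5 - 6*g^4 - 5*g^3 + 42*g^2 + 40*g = (g)*(g^4 - 6*g^3 - 5*g^2 + 42*g + 40) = g*(g + 1)*(g^3 - 7*g^2 + 2*g + 40) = g*(g - 5)*(g + 1)*(g^2 - 2*g - 8) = g*(g - 5)*(g + 1)*(g + 2)*(g - 4)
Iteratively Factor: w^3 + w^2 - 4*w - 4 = (w - 2)*(w^2 + 3*w + 2) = (w - 2)*(w + 2)*(w + 1)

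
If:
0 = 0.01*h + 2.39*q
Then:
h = -239.0*q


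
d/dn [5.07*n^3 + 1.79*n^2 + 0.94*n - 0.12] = 15.21*n^2 + 3.58*n + 0.94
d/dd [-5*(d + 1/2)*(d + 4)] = -10*d - 45/2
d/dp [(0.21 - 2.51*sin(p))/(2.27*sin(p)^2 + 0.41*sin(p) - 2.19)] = (5.6977*sin(p)^2 - 0.9534*sin(p) + 5.4108)*cos(p)/(5.1529*sin(p)^4 + 1.8614*sin(p)^3 - 9.7745*sin(p)^2 - 1.7958*sin(p) + 4.7961)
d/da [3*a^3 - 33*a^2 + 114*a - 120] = 9*a^2 - 66*a + 114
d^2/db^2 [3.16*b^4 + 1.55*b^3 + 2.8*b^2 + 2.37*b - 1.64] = 37.92*b^2 + 9.3*b + 5.6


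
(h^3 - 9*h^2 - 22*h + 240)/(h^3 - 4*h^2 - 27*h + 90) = (h - 8)/(h - 3)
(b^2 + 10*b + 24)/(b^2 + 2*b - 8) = (b + 6)/(b - 2)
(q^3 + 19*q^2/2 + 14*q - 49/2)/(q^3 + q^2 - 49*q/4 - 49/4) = 2*(q^2 + 6*q - 7)/(2*q^2 - 5*q - 7)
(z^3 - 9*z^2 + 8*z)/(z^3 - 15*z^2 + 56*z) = (z - 1)/(z - 7)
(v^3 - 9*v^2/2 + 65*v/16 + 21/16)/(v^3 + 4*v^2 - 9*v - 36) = (16*v^2 - 24*v - 7)/(16*(v^2 + 7*v + 12))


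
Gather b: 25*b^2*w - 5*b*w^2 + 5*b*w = 25*b^2*w + b*(-5*w^2 + 5*w)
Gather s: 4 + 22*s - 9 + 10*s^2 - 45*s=10*s^2 - 23*s - 5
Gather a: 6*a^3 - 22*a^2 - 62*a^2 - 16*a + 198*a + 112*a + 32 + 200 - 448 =6*a^3 - 84*a^2 + 294*a - 216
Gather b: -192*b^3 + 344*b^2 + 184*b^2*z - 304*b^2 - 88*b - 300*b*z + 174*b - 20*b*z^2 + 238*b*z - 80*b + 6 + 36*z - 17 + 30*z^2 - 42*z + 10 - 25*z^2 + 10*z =-192*b^3 + b^2*(184*z + 40) + b*(-20*z^2 - 62*z + 6) + 5*z^2 + 4*z - 1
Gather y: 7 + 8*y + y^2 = y^2 + 8*y + 7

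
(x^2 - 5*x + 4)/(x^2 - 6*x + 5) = (x - 4)/(x - 5)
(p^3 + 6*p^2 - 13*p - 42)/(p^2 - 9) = (p^2 + 9*p + 14)/(p + 3)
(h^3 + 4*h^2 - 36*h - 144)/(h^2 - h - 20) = (h^2 - 36)/(h - 5)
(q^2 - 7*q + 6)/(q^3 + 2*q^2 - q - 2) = (q - 6)/(q^2 + 3*q + 2)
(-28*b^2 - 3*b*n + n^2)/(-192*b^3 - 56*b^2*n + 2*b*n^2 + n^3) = (7*b - n)/(48*b^2 + 2*b*n - n^2)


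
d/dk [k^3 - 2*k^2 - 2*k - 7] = 3*k^2 - 4*k - 2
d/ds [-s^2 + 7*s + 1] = 7 - 2*s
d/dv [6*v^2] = 12*v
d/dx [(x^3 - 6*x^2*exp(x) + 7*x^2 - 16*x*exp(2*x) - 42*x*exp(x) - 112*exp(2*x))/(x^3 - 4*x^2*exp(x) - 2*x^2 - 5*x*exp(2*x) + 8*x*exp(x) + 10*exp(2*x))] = (-(-x^3 + 6*x^2*exp(x) - 7*x^2 + 16*x*exp(2*x) + 42*x*exp(x) + 112*exp(2*x))*(4*x^2*exp(x) - 3*x^2 + 10*x*exp(2*x) + 4*x - 15*exp(2*x) - 8*exp(x)) + (x^3 - 4*x^2*exp(x) - 2*x^2 - 5*x*exp(2*x) + 8*x*exp(x) + 10*exp(2*x))*(-6*x^2*exp(x) + 3*x^2 - 32*x*exp(2*x) - 54*x*exp(x) + 14*x - 240*exp(2*x) - 42*exp(x)))/(x^3 - 4*x^2*exp(x) - 2*x^2 - 5*x*exp(2*x) + 8*x*exp(x) + 10*exp(2*x))^2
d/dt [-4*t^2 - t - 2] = -8*t - 1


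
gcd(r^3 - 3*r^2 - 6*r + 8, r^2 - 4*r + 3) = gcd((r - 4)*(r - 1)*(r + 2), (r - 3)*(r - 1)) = r - 1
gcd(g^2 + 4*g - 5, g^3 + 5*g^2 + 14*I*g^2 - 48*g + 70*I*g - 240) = g + 5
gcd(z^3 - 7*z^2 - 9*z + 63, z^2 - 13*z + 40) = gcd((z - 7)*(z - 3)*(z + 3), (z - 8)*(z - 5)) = 1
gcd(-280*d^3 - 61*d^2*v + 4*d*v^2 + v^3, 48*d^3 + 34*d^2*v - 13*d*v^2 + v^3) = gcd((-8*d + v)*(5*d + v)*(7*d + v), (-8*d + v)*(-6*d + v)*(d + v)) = -8*d + v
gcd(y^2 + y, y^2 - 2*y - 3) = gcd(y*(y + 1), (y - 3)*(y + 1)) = y + 1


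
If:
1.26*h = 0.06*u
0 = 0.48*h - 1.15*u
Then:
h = 0.00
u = 0.00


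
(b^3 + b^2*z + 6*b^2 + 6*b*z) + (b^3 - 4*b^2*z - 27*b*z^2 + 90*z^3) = 2*b^3 - 3*b^2*z + 6*b^2 - 27*b*z^2 + 6*b*z + 90*z^3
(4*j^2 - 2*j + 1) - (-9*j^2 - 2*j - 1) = 13*j^2 + 2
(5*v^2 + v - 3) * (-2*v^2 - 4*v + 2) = -10*v^4 - 22*v^3 + 12*v^2 + 14*v - 6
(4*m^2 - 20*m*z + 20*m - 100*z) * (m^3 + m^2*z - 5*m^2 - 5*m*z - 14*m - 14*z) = 4*m^5 - 16*m^4*z - 20*m^3*z^2 - 156*m^3 + 624*m^2*z - 280*m^2 + 780*m*z^2 + 1120*m*z + 1400*z^2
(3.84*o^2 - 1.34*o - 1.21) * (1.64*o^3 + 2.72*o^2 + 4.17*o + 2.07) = 6.2976*o^5 + 8.2472*o^4 + 10.3836*o^3 - 0.930200000000002*o^2 - 7.8195*o - 2.5047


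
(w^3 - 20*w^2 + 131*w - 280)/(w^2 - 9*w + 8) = (w^2 - 12*w + 35)/(w - 1)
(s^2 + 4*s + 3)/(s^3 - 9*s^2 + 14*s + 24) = (s + 3)/(s^2 - 10*s + 24)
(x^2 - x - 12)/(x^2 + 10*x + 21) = (x - 4)/(x + 7)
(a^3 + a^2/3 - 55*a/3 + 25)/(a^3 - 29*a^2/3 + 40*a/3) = (a^2 + 2*a - 15)/(a*(a - 8))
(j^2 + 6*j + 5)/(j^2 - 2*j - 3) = (j + 5)/(j - 3)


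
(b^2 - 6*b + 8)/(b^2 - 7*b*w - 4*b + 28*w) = (2 - b)/(-b + 7*w)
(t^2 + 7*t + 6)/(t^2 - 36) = (t + 1)/(t - 6)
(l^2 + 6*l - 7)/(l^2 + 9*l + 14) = (l - 1)/(l + 2)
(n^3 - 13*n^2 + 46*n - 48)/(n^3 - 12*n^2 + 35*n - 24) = (n - 2)/(n - 1)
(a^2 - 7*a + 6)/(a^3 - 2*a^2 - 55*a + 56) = (a - 6)/(a^2 - a - 56)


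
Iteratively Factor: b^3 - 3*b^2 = (b)*(b^2 - 3*b) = b^2*(b - 3)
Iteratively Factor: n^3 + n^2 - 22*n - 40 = (n + 4)*(n^2 - 3*n - 10) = (n - 5)*(n + 4)*(n + 2)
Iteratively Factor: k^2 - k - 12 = (k - 4)*(k + 3)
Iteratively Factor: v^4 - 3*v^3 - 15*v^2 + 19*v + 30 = (v - 2)*(v^3 - v^2 - 17*v - 15) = (v - 5)*(v - 2)*(v^2 + 4*v + 3) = (v - 5)*(v - 2)*(v + 1)*(v + 3)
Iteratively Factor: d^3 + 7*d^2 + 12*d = (d + 3)*(d^2 + 4*d) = (d + 3)*(d + 4)*(d)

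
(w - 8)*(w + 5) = w^2 - 3*w - 40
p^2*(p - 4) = p^3 - 4*p^2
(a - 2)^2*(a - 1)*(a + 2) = a^4 - 3*a^3 - 2*a^2 + 12*a - 8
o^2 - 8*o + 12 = (o - 6)*(o - 2)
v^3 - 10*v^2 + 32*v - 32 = (v - 4)^2*(v - 2)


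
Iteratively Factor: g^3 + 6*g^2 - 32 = (g + 4)*(g^2 + 2*g - 8) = (g - 2)*(g + 4)*(g + 4)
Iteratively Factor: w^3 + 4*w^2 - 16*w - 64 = (w + 4)*(w^2 - 16) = (w - 4)*(w + 4)*(w + 4)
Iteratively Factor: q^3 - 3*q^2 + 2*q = (q - 1)*(q^2 - 2*q) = q*(q - 1)*(q - 2)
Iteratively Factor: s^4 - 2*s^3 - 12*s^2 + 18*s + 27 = (s + 3)*(s^3 - 5*s^2 + 3*s + 9) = (s + 1)*(s + 3)*(s^2 - 6*s + 9) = (s - 3)*(s + 1)*(s + 3)*(s - 3)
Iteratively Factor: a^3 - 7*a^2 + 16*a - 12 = (a - 3)*(a^2 - 4*a + 4) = (a - 3)*(a - 2)*(a - 2)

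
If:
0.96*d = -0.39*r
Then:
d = -0.40625*r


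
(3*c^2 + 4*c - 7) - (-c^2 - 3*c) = 4*c^2 + 7*c - 7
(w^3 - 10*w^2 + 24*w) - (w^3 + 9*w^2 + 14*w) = -19*w^2 + 10*w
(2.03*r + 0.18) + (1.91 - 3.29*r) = 2.09 - 1.26*r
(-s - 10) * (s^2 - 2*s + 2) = -s^3 - 8*s^2 + 18*s - 20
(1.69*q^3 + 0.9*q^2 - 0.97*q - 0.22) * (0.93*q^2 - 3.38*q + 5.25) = 1.5717*q^5 - 4.8752*q^4 + 4.9284*q^3 + 7.799*q^2 - 4.3489*q - 1.155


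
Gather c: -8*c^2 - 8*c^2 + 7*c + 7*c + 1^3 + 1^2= -16*c^2 + 14*c + 2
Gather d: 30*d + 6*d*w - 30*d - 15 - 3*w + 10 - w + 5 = 6*d*w - 4*w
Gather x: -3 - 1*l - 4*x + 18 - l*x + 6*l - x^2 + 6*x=5*l - x^2 + x*(2 - l) + 15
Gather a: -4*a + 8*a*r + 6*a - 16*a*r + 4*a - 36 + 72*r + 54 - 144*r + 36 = a*(6 - 8*r) - 72*r + 54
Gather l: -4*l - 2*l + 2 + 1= 3 - 6*l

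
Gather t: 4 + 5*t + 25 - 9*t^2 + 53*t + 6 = -9*t^2 + 58*t + 35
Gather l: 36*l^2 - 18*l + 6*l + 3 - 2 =36*l^2 - 12*l + 1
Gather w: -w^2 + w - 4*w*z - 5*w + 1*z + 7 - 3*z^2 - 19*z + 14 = -w^2 + w*(-4*z - 4) - 3*z^2 - 18*z + 21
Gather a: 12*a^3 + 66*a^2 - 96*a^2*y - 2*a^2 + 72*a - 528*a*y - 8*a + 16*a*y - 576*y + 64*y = 12*a^3 + a^2*(64 - 96*y) + a*(64 - 512*y) - 512*y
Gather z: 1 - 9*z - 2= -9*z - 1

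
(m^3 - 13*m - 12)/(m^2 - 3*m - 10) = (-m^3 + 13*m + 12)/(-m^2 + 3*m + 10)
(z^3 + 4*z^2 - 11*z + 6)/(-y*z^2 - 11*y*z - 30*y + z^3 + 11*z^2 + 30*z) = (-z^2 + 2*z - 1)/(y*z + 5*y - z^2 - 5*z)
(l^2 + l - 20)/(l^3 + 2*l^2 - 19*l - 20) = 1/(l + 1)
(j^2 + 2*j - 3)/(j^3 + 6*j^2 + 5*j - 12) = 1/(j + 4)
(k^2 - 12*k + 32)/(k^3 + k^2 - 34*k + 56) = (k - 8)/(k^2 + 5*k - 14)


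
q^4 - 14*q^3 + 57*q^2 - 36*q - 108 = (q - 6)^2*(q - 3)*(q + 1)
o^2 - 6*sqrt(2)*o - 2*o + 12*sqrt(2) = (o - 2)*(o - 6*sqrt(2))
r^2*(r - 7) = r^3 - 7*r^2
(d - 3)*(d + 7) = d^2 + 4*d - 21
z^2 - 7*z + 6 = (z - 6)*(z - 1)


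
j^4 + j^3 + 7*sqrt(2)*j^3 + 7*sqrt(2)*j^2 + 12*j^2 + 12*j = j*(j + 1)*(j + sqrt(2))*(j + 6*sqrt(2))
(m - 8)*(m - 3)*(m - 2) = m^3 - 13*m^2 + 46*m - 48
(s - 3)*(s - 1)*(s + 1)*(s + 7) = s^4 + 4*s^3 - 22*s^2 - 4*s + 21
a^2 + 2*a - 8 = (a - 2)*(a + 4)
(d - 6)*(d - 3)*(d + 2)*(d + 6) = d^4 - d^3 - 42*d^2 + 36*d + 216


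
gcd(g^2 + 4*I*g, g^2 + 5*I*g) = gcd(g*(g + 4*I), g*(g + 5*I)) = g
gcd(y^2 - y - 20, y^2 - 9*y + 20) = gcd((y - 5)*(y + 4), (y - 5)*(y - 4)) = y - 5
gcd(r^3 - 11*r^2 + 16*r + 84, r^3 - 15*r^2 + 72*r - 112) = r - 7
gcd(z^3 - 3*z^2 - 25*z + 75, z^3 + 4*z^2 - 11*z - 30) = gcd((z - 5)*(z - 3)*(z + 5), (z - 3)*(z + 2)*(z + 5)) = z^2 + 2*z - 15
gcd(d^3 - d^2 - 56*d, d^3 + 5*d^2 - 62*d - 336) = d^2 - d - 56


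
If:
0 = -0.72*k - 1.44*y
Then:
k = -2.0*y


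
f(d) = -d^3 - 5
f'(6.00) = -108.00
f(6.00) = -221.00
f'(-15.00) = -675.00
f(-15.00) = 3370.00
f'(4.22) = -53.43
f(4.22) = -80.15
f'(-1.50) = -6.75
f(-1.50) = -1.62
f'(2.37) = -16.85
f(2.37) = -18.31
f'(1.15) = -3.97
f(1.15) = -6.52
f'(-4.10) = -50.43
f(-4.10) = 63.92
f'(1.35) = -5.47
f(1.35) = -7.46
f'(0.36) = -0.39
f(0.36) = -5.05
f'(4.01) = -48.24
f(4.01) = -69.48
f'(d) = -3*d^2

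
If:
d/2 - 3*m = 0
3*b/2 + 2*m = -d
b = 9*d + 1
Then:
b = 8/89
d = -9/89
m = -3/178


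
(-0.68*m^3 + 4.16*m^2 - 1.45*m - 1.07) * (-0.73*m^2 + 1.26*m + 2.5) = 0.4964*m^5 - 3.8936*m^4 + 4.6001*m^3 + 9.3541*m^2 - 4.9732*m - 2.675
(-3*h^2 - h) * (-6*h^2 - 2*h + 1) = 18*h^4 + 12*h^3 - h^2 - h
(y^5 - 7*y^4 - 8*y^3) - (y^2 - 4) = y^5 - 7*y^4 - 8*y^3 - y^2 + 4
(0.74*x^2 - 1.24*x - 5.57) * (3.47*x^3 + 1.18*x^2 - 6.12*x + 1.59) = 2.5678*x^5 - 3.4296*x^4 - 25.3199*x^3 + 2.1928*x^2 + 32.1168*x - 8.8563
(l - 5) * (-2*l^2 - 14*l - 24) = -2*l^3 - 4*l^2 + 46*l + 120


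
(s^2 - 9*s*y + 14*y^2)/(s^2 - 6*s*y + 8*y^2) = (-s + 7*y)/(-s + 4*y)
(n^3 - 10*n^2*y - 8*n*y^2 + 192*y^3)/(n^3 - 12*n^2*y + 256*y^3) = (-n + 6*y)/(-n + 8*y)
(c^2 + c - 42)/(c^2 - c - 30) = (c + 7)/(c + 5)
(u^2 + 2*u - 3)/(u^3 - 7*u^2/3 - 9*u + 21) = 3*(u - 1)/(3*u^2 - 16*u + 21)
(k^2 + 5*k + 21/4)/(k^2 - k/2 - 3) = (k + 7/2)/(k - 2)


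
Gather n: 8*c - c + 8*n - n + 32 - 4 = 7*c + 7*n + 28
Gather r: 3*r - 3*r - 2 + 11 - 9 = 0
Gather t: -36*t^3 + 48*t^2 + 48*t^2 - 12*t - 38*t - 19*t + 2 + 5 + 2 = -36*t^3 + 96*t^2 - 69*t + 9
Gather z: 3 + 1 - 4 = 0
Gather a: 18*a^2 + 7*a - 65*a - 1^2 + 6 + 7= 18*a^2 - 58*a + 12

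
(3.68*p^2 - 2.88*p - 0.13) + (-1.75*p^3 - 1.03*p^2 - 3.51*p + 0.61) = -1.75*p^3 + 2.65*p^2 - 6.39*p + 0.48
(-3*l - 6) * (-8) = 24*l + 48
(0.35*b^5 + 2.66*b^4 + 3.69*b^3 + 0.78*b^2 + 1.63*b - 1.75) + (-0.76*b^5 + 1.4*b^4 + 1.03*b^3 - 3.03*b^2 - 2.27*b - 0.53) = -0.41*b^5 + 4.06*b^4 + 4.72*b^3 - 2.25*b^2 - 0.64*b - 2.28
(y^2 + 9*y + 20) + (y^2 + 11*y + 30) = 2*y^2 + 20*y + 50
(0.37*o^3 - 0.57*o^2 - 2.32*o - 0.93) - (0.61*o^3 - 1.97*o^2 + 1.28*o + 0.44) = -0.24*o^3 + 1.4*o^2 - 3.6*o - 1.37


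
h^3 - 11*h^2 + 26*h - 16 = (h - 8)*(h - 2)*(h - 1)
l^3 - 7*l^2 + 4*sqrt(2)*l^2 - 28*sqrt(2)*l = l*(l - 7)*(l + 4*sqrt(2))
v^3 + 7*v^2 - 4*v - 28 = (v - 2)*(v + 2)*(v + 7)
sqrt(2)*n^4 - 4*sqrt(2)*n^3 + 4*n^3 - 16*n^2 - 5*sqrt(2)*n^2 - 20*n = n*(n - 5)*(n + 2*sqrt(2))*(sqrt(2)*n + sqrt(2))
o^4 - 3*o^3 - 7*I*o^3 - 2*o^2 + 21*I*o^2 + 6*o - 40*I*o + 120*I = (o - 3)*(o - 5*I)*(o - 4*I)*(o + 2*I)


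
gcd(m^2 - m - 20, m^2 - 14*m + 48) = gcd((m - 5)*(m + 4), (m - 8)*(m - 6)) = 1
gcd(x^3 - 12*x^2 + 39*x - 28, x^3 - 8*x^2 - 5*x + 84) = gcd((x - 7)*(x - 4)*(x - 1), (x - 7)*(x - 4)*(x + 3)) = x^2 - 11*x + 28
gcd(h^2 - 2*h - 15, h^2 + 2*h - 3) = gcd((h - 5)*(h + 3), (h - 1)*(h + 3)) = h + 3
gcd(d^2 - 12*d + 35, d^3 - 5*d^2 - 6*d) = 1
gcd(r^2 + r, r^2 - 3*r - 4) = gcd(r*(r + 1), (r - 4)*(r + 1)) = r + 1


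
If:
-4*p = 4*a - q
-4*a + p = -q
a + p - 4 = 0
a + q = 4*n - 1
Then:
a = 4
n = 21/4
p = 0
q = 16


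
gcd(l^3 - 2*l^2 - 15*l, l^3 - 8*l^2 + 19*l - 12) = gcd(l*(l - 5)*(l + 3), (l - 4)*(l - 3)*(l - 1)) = 1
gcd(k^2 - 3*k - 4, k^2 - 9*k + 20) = k - 4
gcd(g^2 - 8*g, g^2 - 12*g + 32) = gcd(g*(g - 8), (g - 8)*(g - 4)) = g - 8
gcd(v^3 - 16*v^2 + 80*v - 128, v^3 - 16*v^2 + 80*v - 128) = v^3 - 16*v^2 + 80*v - 128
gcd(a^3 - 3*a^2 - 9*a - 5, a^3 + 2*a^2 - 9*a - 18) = 1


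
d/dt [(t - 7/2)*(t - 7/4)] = 2*t - 21/4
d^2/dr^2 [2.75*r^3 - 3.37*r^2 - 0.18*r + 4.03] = 16.5*r - 6.74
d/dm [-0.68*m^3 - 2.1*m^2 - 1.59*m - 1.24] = -2.04*m^2 - 4.2*m - 1.59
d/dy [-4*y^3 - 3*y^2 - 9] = 6*y*(-2*y - 1)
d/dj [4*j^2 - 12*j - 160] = 8*j - 12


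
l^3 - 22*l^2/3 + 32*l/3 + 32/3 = (l - 4)^2*(l + 2/3)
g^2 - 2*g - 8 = (g - 4)*(g + 2)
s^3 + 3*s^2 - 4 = (s - 1)*(s + 2)^2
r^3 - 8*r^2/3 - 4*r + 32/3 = (r - 8/3)*(r - 2)*(r + 2)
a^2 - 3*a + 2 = (a - 2)*(a - 1)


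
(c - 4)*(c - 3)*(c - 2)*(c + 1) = c^4 - 8*c^3 + 17*c^2 + 2*c - 24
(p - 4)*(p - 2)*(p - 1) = p^3 - 7*p^2 + 14*p - 8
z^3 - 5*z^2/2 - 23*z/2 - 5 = (z - 5)*(z + 1/2)*(z + 2)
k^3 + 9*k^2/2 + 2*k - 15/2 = (k - 1)*(k + 5/2)*(k + 3)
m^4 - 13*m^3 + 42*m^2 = m^2*(m - 7)*(m - 6)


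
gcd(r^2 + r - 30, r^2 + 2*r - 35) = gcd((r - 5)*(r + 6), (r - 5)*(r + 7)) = r - 5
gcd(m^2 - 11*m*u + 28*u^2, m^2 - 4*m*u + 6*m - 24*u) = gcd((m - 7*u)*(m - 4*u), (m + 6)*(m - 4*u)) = -m + 4*u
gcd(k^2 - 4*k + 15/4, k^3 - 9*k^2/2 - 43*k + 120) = k - 5/2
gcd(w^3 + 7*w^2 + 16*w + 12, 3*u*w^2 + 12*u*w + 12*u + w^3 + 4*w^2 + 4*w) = w^2 + 4*w + 4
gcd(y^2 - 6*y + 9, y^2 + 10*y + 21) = 1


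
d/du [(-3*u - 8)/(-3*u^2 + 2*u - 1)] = (-9*u^2 - 48*u + 19)/(9*u^4 - 12*u^3 + 10*u^2 - 4*u + 1)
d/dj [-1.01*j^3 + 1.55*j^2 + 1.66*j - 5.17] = -3.03*j^2 + 3.1*j + 1.66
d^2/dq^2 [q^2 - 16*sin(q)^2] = 64*sin(q)^2 - 30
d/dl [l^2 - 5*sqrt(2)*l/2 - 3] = 2*l - 5*sqrt(2)/2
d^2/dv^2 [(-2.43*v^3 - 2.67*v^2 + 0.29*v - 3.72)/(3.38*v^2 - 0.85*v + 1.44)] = (-2.8421709430404e-14*v^4 + 11.427574*v^3 - 159.174144*v^2 + 25.423344*v + 20.473464)/(38.614472*v^6 - 29.13222*v^5 + 56.679558*v^4 - 25.436845*v^3 + 24.147504*v^2 - 5.28768*v + 2.985984)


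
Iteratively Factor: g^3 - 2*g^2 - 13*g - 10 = (g + 1)*(g^2 - 3*g - 10) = (g - 5)*(g + 1)*(g + 2)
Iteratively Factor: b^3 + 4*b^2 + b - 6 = (b + 2)*(b^2 + 2*b - 3) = (b + 2)*(b + 3)*(b - 1)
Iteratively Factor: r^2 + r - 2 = (r + 2)*(r - 1)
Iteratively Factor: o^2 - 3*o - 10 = (o + 2)*(o - 5)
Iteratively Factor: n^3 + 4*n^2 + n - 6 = (n - 1)*(n^2 + 5*n + 6) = (n - 1)*(n + 3)*(n + 2)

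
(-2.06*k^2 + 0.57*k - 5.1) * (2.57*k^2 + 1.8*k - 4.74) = -5.2942*k^4 - 2.2431*k^3 - 2.3166*k^2 - 11.8818*k + 24.174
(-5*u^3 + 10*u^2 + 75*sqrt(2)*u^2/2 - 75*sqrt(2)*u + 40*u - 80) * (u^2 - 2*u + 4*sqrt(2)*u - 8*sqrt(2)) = -5*u^5 + 20*u^4 + 35*sqrt(2)*u^4/2 - 70*sqrt(2)*u^3 + 320*u^3 - 1360*u^2 + 230*sqrt(2)*u^2 - 640*sqrt(2)*u + 1360*u + 640*sqrt(2)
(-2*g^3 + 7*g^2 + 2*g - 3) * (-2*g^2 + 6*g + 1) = 4*g^5 - 26*g^4 + 36*g^3 + 25*g^2 - 16*g - 3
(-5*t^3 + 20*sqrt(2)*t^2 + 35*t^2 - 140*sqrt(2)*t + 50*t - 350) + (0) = -5*t^3 + 20*sqrt(2)*t^2 + 35*t^2 - 140*sqrt(2)*t + 50*t - 350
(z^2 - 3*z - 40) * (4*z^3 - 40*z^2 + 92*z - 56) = 4*z^5 - 52*z^4 + 52*z^3 + 1268*z^2 - 3512*z + 2240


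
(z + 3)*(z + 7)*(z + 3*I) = z^3 + 10*z^2 + 3*I*z^2 + 21*z + 30*I*z + 63*I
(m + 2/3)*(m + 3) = m^2 + 11*m/3 + 2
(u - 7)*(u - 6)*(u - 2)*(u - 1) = u^4 - 16*u^3 + 83*u^2 - 152*u + 84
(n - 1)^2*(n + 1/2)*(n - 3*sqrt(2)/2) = n^4 - 3*sqrt(2)*n^3/2 - 3*n^3/2 + 9*sqrt(2)*n^2/4 + n/2 - 3*sqrt(2)/4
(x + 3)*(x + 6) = x^2 + 9*x + 18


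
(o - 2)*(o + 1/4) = o^2 - 7*o/4 - 1/2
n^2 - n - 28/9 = (n - 7/3)*(n + 4/3)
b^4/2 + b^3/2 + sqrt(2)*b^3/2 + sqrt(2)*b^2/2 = b^2*(b/2 + sqrt(2)/2)*(b + 1)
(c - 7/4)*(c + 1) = c^2 - 3*c/4 - 7/4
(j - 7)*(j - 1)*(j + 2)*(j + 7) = j^4 + j^3 - 51*j^2 - 49*j + 98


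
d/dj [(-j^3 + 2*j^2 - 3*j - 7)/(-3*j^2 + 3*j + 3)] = (j^4 - 2*j^3 - 4*j^2 - 10*j + 4)/(3*(j^4 - 2*j^3 - j^2 + 2*j + 1))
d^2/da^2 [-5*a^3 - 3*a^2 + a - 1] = -30*a - 6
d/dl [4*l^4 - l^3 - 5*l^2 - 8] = l*(16*l^2 - 3*l - 10)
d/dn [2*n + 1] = 2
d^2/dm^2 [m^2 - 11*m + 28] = 2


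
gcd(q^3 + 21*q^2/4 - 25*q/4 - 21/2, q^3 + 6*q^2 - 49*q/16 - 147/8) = q^2 + 17*q/4 - 21/2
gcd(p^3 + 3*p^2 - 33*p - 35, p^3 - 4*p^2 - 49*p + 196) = p + 7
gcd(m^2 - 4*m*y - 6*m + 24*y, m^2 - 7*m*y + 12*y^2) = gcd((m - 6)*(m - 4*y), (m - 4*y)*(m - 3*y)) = -m + 4*y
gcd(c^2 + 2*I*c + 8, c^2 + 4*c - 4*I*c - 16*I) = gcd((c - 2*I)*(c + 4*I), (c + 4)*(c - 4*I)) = 1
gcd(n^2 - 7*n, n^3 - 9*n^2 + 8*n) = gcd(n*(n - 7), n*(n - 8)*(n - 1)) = n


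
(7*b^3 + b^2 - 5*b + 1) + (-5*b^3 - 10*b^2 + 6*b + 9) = 2*b^3 - 9*b^2 + b + 10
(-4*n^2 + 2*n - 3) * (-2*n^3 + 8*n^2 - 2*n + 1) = 8*n^5 - 36*n^4 + 30*n^3 - 32*n^2 + 8*n - 3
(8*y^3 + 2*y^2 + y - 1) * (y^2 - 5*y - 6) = 8*y^5 - 38*y^4 - 57*y^3 - 18*y^2 - y + 6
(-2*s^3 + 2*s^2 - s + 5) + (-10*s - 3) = -2*s^3 + 2*s^2 - 11*s + 2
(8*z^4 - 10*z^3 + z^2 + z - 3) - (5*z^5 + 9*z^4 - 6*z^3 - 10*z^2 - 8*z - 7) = -5*z^5 - z^4 - 4*z^3 + 11*z^2 + 9*z + 4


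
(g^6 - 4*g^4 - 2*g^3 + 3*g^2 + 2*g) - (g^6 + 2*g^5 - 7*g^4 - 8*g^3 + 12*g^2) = -2*g^5 + 3*g^4 + 6*g^3 - 9*g^2 + 2*g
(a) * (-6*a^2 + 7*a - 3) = -6*a^3 + 7*a^2 - 3*a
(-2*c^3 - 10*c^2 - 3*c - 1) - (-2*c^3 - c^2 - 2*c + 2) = -9*c^2 - c - 3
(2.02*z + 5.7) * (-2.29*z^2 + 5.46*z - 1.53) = -4.6258*z^3 - 2.0238*z^2 + 28.0314*z - 8.721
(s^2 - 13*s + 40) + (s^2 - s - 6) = 2*s^2 - 14*s + 34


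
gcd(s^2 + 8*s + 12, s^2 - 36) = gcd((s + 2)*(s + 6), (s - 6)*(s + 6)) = s + 6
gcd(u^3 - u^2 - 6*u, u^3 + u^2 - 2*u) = u^2 + 2*u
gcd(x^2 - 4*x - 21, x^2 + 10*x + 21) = x + 3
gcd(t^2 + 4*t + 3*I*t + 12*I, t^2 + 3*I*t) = t + 3*I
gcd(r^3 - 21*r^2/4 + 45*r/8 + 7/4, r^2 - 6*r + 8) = r - 2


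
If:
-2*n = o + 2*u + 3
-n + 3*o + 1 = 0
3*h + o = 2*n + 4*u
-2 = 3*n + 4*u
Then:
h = 1/3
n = -2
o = -1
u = 1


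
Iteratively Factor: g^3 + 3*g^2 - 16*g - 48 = (g - 4)*(g^2 + 7*g + 12) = (g - 4)*(g + 4)*(g + 3)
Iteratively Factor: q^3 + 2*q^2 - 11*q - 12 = (q + 4)*(q^2 - 2*q - 3) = (q - 3)*(q + 4)*(q + 1)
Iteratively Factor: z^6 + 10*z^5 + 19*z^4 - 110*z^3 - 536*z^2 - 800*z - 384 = (z + 4)*(z^5 + 6*z^4 - 5*z^3 - 90*z^2 - 176*z - 96) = (z + 1)*(z + 4)*(z^4 + 5*z^3 - 10*z^2 - 80*z - 96) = (z + 1)*(z + 3)*(z + 4)*(z^3 + 2*z^2 - 16*z - 32) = (z + 1)*(z + 3)*(z + 4)^2*(z^2 - 2*z - 8) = (z - 4)*(z + 1)*(z + 3)*(z + 4)^2*(z + 2)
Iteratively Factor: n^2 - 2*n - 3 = (n - 3)*(n + 1)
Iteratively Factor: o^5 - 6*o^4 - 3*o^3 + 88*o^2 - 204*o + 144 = (o - 3)*(o^4 - 3*o^3 - 12*o^2 + 52*o - 48) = (o - 3)*(o - 2)*(o^3 - o^2 - 14*o + 24) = (o - 3)^2*(o - 2)*(o^2 + 2*o - 8) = (o - 3)^2*(o - 2)^2*(o + 4)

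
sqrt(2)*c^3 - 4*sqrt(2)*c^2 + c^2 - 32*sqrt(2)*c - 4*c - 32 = (c - 8)*(c + 4)*(sqrt(2)*c + 1)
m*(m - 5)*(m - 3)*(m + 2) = m^4 - 6*m^3 - m^2 + 30*m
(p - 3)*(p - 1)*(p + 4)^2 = p^4 + 4*p^3 - 13*p^2 - 40*p + 48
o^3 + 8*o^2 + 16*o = o*(o + 4)^2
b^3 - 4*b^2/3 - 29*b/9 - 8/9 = (b - 8/3)*(b + 1/3)*(b + 1)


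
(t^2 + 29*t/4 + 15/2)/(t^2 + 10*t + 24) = (t + 5/4)/(t + 4)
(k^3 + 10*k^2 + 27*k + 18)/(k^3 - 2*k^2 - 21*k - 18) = (k + 6)/(k - 6)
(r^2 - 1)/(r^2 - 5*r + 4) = (r + 1)/(r - 4)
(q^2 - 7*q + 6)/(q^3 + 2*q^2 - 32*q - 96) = (q - 1)/(q^2 + 8*q + 16)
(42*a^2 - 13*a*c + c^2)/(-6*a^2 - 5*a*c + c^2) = (-7*a + c)/(a + c)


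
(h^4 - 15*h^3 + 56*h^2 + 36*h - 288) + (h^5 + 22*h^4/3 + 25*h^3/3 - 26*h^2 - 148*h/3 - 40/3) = h^5 + 25*h^4/3 - 20*h^3/3 + 30*h^2 - 40*h/3 - 904/3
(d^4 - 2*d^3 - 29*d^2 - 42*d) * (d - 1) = d^5 - 3*d^4 - 27*d^3 - 13*d^2 + 42*d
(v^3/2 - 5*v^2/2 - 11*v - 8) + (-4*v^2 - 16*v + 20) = v^3/2 - 13*v^2/2 - 27*v + 12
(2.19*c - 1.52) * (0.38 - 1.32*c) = -2.8908*c^2 + 2.8386*c - 0.5776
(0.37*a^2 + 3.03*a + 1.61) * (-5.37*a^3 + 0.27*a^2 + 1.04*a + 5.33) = -1.9869*a^5 - 16.1712*a^4 - 7.4428*a^3 + 5.558*a^2 + 17.8243*a + 8.5813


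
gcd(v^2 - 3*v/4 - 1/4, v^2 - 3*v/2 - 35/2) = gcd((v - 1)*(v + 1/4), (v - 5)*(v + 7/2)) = 1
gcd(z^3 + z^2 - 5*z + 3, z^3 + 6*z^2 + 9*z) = z + 3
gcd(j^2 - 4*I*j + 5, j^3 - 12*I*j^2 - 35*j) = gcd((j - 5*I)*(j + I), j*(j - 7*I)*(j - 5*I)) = j - 5*I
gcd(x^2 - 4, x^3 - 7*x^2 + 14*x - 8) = x - 2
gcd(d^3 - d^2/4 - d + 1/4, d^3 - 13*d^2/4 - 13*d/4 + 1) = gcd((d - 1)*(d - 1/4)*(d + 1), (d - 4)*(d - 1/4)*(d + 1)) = d^2 + 3*d/4 - 1/4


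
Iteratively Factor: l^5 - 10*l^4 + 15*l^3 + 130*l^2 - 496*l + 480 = (l - 2)*(l^4 - 8*l^3 - l^2 + 128*l - 240) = (l - 4)*(l - 2)*(l^3 - 4*l^2 - 17*l + 60) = (l - 4)*(l - 3)*(l - 2)*(l^2 - l - 20) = (l - 4)*(l - 3)*(l - 2)*(l + 4)*(l - 5)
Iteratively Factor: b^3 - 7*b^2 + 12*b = (b - 4)*(b^2 - 3*b) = (b - 4)*(b - 3)*(b)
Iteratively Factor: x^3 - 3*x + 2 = (x + 2)*(x^2 - 2*x + 1) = (x - 1)*(x + 2)*(x - 1)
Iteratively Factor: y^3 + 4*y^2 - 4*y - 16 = (y + 4)*(y^2 - 4) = (y + 2)*(y + 4)*(y - 2)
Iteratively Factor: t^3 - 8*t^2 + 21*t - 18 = (t - 3)*(t^2 - 5*t + 6) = (t - 3)*(t - 2)*(t - 3)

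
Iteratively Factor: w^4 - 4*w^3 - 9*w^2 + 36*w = (w)*(w^3 - 4*w^2 - 9*w + 36) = w*(w - 4)*(w^2 - 9) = w*(w - 4)*(w - 3)*(w + 3)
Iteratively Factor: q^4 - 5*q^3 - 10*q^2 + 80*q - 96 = (q + 4)*(q^3 - 9*q^2 + 26*q - 24) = (q - 2)*(q + 4)*(q^2 - 7*q + 12) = (q - 4)*(q - 2)*(q + 4)*(q - 3)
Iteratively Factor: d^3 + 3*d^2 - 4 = (d - 1)*(d^2 + 4*d + 4) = (d - 1)*(d + 2)*(d + 2)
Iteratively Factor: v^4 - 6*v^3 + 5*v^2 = (v - 1)*(v^3 - 5*v^2) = v*(v - 1)*(v^2 - 5*v) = v*(v - 5)*(v - 1)*(v)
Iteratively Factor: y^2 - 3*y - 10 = (y - 5)*(y + 2)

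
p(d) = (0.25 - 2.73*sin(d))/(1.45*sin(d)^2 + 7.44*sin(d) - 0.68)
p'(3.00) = 0.17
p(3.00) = -0.34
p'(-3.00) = -0.06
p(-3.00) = -0.37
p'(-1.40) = 0.02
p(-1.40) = -0.45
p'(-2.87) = -0.07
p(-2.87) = -0.38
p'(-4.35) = -0.02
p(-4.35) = -0.31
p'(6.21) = 0.05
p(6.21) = -0.37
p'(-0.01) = 0.01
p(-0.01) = -0.37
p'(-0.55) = 0.07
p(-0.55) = -0.40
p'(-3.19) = 0.29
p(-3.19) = -0.37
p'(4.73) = 0.00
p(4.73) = -0.45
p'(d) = (0.25 - 2.73*sin(d))*(-2.9*sin(d)*cos(d) - 7.44*cos(d))/(1.45*sin(d)^2 + 7.44*sin(d) - 0.68)^2 - 2.73*cos(d)/(1.45*sin(d)^2 + 7.44*sin(d) - 0.68) = (3.9585*sin(d)^2 - 0.725000000000001*sin(d) - 0.00360000000000005)*cos(d)/(2.1025*sin(d)^4 + 21.576*sin(d)^3 + 53.3816*sin(d)^2 - 10.1184*sin(d) + 0.4624)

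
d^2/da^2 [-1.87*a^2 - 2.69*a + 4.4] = -3.74000000000000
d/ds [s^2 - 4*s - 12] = 2*s - 4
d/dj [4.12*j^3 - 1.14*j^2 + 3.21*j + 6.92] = 12.36*j^2 - 2.28*j + 3.21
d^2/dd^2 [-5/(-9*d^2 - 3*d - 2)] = 90*(-9*d^2 - 3*d + (6*d + 1)^2 - 2)/(9*d^2 + 3*d + 2)^3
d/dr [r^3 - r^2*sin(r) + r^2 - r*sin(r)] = -r^2*cos(r) + 3*r^2 - 2*r*sin(r) - r*cos(r) + 2*r - sin(r)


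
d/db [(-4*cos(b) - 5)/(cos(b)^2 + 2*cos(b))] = -(4*sin(b) + 10*sin(b)/cos(b)^2 + 10*tan(b))/(cos(b) + 2)^2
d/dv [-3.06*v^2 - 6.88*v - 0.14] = -6.12*v - 6.88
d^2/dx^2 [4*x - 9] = 0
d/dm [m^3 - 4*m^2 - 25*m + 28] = 3*m^2 - 8*m - 25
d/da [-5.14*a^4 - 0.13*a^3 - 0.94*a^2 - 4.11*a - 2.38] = -20.56*a^3 - 0.39*a^2 - 1.88*a - 4.11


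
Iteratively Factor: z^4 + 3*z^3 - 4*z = (z + 2)*(z^3 + z^2 - 2*z) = (z - 1)*(z + 2)*(z^2 + 2*z) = z*(z - 1)*(z + 2)*(z + 2)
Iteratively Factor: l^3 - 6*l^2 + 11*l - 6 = (l - 3)*(l^2 - 3*l + 2) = (l - 3)*(l - 1)*(l - 2)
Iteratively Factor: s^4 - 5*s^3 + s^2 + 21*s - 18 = (s + 2)*(s^3 - 7*s^2 + 15*s - 9) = (s - 1)*(s + 2)*(s^2 - 6*s + 9) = (s - 3)*(s - 1)*(s + 2)*(s - 3)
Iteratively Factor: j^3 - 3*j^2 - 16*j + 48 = (j + 4)*(j^2 - 7*j + 12) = (j - 4)*(j + 4)*(j - 3)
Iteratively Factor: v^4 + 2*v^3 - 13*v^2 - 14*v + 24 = (v + 2)*(v^3 - 13*v + 12) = (v - 3)*(v + 2)*(v^2 + 3*v - 4) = (v - 3)*(v - 1)*(v + 2)*(v + 4)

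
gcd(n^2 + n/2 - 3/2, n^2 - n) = n - 1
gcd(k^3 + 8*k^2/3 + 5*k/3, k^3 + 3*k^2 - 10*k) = k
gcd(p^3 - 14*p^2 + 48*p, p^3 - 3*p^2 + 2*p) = p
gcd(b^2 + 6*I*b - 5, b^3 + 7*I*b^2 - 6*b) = b + I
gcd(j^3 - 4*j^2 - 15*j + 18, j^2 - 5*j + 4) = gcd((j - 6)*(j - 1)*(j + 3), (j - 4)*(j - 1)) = j - 1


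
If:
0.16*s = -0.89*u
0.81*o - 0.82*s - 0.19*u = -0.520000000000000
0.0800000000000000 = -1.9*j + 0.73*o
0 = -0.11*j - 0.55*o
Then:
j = -0.04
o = 0.01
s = 0.67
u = -0.12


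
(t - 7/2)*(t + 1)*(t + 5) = t^3 + 5*t^2/2 - 16*t - 35/2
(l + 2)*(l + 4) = l^2 + 6*l + 8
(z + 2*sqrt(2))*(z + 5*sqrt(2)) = z^2 + 7*sqrt(2)*z + 20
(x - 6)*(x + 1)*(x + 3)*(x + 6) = x^4 + 4*x^3 - 33*x^2 - 144*x - 108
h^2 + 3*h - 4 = (h - 1)*(h + 4)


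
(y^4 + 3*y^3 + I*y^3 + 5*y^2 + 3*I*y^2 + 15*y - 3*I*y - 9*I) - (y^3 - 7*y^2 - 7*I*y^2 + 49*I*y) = y^4 + 2*y^3 + I*y^3 + 12*y^2 + 10*I*y^2 + 15*y - 52*I*y - 9*I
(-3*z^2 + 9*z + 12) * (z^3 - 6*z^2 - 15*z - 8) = -3*z^5 + 27*z^4 + 3*z^3 - 183*z^2 - 252*z - 96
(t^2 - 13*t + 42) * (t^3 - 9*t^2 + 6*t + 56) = t^5 - 22*t^4 + 165*t^3 - 400*t^2 - 476*t + 2352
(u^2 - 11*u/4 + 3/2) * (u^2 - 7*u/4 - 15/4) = u^4 - 9*u^3/2 + 41*u^2/16 + 123*u/16 - 45/8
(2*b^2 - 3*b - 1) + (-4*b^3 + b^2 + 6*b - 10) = -4*b^3 + 3*b^2 + 3*b - 11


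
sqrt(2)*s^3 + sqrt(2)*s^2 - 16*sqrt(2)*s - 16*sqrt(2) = (s - 4)*(s + 4)*(sqrt(2)*s + sqrt(2))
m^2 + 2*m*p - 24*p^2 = (m - 4*p)*(m + 6*p)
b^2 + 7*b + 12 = (b + 3)*(b + 4)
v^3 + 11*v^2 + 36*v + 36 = (v + 2)*(v + 3)*(v + 6)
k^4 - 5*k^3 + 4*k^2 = k^2*(k - 4)*(k - 1)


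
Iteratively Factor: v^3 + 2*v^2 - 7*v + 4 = (v - 1)*(v^2 + 3*v - 4) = (v - 1)*(v + 4)*(v - 1)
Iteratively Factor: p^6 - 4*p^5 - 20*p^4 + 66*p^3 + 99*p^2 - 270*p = (p + 3)*(p^5 - 7*p^4 + p^3 + 63*p^2 - 90*p) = (p - 3)*(p + 3)*(p^4 - 4*p^3 - 11*p^2 + 30*p) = (p - 3)*(p + 3)^2*(p^3 - 7*p^2 + 10*p) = (p - 3)*(p - 2)*(p + 3)^2*(p^2 - 5*p) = (p - 5)*(p - 3)*(p - 2)*(p + 3)^2*(p)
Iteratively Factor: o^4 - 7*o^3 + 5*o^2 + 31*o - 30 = (o + 2)*(o^3 - 9*o^2 + 23*o - 15) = (o - 5)*(o + 2)*(o^2 - 4*o + 3) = (o - 5)*(o - 1)*(o + 2)*(o - 3)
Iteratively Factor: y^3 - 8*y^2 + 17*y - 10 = (y - 5)*(y^2 - 3*y + 2) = (y - 5)*(y - 1)*(y - 2)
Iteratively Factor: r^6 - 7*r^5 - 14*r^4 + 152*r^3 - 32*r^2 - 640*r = (r + 4)*(r^5 - 11*r^4 + 30*r^3 + 32*r^2 - 160*r) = (r - 4)*(r + 4)*(r^4 - 7*r^3 + 2*r^2 + 40*r) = (r - 5)*(r - 4)*(r + 4)*(r^3 - 2*r^2 - 8*r) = (r - 5)*(r - 4)^2*(r + 4)*(r^2 + 2*r) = r*(r - 5)*(r - 4)^2*(r + 4)*(r + 2)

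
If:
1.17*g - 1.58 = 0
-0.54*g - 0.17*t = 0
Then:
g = 1.35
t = -4.29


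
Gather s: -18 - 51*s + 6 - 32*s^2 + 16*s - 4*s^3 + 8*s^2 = -4*s^3 - 24*s^2 - 35*s - 12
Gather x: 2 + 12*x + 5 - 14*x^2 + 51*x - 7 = -14*x^2 + 63*x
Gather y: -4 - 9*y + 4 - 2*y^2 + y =-2*y^2 - 8*y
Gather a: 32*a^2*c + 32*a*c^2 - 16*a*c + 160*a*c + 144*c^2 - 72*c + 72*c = 32*a^2*c + a*(32*c^2 + 144*c) + 144*c^2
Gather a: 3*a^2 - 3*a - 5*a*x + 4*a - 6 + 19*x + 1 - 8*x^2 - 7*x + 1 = 3*a^2 + a*(1 - 5*x) - 8*x^2 + 12*x - 4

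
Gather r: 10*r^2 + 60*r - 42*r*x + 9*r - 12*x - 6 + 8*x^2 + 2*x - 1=10*r^2 + r*(69 - 42*x) + 8*x^2 - 10*x - 7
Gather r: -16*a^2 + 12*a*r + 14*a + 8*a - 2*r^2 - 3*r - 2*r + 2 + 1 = -16*a^2 + 22*a - 2*r^2 + r*(12*a - 5) + 3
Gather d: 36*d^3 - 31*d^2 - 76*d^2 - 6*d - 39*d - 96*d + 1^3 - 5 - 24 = 36*d^3 - 107*d^2 - 141*d - 28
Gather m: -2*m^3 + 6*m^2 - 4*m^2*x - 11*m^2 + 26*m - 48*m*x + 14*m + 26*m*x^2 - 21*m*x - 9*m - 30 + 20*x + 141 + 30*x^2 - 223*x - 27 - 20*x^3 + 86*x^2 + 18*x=-2*m^3 + m^2*(-4*x - 5) + m*(26*x^2 - 69*x + 31) - 20*x^3 + 116*x^2 - 185*x + 84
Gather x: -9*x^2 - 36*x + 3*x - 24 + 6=-9*x^2 - 33*x - 18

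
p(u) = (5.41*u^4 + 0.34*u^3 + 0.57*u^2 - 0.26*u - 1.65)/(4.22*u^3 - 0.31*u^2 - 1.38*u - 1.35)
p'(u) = (-12.66*u^2 + 0.62*u + 1.38)*(5.41*u^4 + 0.34*u^3 + 0.57*u^2 - 0.26*u - 1.65)/(4.22*u^3 - 0.31*u^2 - 1.38*u - 1.35)^2 + (21.64*u^3 + 1.02*u^2 + 1.14*u - 0.26)/(4.22*u^3 - 0.31*u^2 - 1.38*u - 1.35) = (22.8302*u^6 - 3.3542*u^5 - 24.9082*u^4 - 27.958*u^3 + 18.6448*u^2 - 2.562*u - 1.926)/(17.8084*u^6 - 2.6164*u^5 - 11.5511*u^4 - 10.5384*u^3 + 2.7414*u^2 + 3.726*u + 1.8225)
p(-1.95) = -2.46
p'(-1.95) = 1.31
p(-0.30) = 1.38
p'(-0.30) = 0.95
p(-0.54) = 0.69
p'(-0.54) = 4.27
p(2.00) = 3.15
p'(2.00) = 0.99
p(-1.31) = -1.55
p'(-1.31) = 1.65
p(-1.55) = -1.92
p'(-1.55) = 1.44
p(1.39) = 2.71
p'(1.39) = 0.17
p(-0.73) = -0.12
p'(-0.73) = 3.86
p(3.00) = 4.26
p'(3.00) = 1.18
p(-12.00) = -15.25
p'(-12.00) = 1.28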